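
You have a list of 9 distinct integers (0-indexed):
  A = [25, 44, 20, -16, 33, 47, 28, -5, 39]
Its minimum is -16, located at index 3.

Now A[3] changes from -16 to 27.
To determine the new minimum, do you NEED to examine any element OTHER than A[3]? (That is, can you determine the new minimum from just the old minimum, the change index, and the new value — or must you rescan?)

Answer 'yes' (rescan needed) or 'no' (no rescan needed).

Answer: yes

Derivation:
Old min = -16 at index 3
Change at index 3: -16 -> 27
Index 3 WAS the min and new value 27 > old min -16. Must rescan other elements to find the new min.
Needs rescan: yes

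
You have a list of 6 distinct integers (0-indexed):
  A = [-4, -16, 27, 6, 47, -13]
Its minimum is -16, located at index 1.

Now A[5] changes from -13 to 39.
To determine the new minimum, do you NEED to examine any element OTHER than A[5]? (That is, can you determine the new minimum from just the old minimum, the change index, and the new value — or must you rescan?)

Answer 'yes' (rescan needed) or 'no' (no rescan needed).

Old min = -16 at index 1
Change at index 5: -13 -> 39
Index 5 was NOT the min. New min = min(-16, 39). No rescan of other elements needed.
Needs rescan: no

Answer: no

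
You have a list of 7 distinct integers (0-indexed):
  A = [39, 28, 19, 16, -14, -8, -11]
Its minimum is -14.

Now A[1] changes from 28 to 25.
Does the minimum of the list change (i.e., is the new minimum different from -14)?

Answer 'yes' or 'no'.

Old min = -14
Change: A[1] 28 -> 25
Changed element was NOT the min; min changes only if 25 < -14.
New min = -14; changed? no

Answer: no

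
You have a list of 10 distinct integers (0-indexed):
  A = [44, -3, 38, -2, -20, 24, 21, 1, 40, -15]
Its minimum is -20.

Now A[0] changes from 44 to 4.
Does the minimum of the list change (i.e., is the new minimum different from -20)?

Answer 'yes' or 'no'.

Answer: no

Derivation:
Old min = -20
Change: A[0] 44 -> 4
Changed element was NOT the min; min changes only if 4 < -20.
New min = -20; changed? no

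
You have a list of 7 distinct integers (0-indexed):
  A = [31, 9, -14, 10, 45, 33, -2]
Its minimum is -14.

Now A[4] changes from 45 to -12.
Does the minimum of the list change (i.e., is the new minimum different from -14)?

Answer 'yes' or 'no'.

Answer: no

Derivation:
Old min = -14
Change: A[4] 45 -> -12
Changed element was NOT the min; min changes only if -12 < -14.
New min = -14; changed? no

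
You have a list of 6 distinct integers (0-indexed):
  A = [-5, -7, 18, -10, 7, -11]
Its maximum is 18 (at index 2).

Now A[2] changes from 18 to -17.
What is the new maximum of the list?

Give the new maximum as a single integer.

Old max = 18 (at index 2)
Change: A[2] 18 -> -17
Changed element WAS the max -> may need rescan.
  Max of remaining elements: 7
  New max = max(-17, 7) = 7

Answer: 7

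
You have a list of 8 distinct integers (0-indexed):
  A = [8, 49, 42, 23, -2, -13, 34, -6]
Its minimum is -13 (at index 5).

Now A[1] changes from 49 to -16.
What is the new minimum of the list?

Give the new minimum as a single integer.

Answer: -16

Derivation:
Old min = -13 (at index 5)
Change: A[1] 49 -> -16
Changed element was NOT the old min.
  New min = min(old_min, new_val) = min(-13, -16) = -16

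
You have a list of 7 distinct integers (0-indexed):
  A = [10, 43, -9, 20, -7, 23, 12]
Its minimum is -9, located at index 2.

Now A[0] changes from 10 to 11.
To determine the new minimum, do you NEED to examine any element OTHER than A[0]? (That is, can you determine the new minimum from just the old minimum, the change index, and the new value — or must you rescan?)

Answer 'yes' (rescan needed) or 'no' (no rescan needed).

Answer: no

Derivation:
Old min = -9 at index 2
Change at index 0: 10 -> 11
Index 0 was NOT the min. New min = min(-9, 11). No rescan of other elements needed.
Needs rescan: no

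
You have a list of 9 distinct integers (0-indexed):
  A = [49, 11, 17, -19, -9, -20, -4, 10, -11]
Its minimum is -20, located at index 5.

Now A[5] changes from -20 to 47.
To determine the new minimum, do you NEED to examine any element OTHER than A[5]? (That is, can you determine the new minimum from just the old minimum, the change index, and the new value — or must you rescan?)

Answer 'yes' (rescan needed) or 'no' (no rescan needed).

Old min = -20 at index 5
Change at index 5: -20 -> 47
Index 5 WAS the min and new value 47 > old min -20. Must rescan other elements to find the new min.
Needs rescan: yes

Answer: yes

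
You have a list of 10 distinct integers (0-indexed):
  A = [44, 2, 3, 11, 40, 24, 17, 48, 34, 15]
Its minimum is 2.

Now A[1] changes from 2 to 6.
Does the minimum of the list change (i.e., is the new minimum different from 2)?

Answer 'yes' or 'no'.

Answer: yes

Derivation:
Old min = 2
Change: A[1] 2 -> 6
Changed element was the min; new min must be rechecked.
New min = 3; changed? yes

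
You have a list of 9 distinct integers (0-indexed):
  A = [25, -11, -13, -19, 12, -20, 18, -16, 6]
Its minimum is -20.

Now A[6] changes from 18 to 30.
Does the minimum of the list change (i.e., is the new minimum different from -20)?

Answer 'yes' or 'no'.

Old min = -20
Change: A[6] 18 -> 30
Changed element was NOT the min; min changes only if 30 < -20.
New min = -20; changed? no

Answer: no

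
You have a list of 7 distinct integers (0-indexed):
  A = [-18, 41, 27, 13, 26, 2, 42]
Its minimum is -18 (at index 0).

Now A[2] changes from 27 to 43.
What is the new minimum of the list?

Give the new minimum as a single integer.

Old min = -18 (at index 0)
Change: A[2] 27 -> 43
Changed element was NOT the old min.
  New min = min(old_min, new_val) = min(-18, 43) = -18

Answer: -18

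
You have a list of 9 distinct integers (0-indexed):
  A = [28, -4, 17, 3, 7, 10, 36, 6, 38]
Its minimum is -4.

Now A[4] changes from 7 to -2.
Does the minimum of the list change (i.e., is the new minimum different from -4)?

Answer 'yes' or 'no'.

Old min = -4
Change: A[4] 7 -> -2
Changed element was NOT the min; min changes only if -2 < -4.
New min = -4; changed? no

Answer: no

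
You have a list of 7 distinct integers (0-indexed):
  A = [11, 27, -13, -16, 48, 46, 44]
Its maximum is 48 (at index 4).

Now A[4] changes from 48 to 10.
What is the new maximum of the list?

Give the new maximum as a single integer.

Old max = 48 (at index 4)
Change: A[4] 48 -> 10
Changed element WAS the max -> may need rescan.
  Max of remaining elements: 46
  New max = max(10, 46) = 46

Answer: 46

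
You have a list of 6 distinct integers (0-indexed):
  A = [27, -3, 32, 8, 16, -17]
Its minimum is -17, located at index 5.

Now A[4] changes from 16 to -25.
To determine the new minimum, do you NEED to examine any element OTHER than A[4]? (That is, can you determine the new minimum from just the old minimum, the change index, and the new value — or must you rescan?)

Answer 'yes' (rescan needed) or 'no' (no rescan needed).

Answer: no

Derivation:
Old min = -17 at index 5
Change at index 4: 16 -> -25
Index 4 was NOT the min. New min = min(-17, -25). No rescan of other elements needed.
Needs rescan: no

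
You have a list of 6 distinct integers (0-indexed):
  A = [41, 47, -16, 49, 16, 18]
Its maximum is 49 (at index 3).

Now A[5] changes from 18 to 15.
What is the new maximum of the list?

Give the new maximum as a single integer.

Answer: 49

Derivation:
Old max = 49 (at index 3)
Change: A[5] 18 -> 15
Changed element was NOT the old max.
  New max = max(old_max, new_val) = max(49, 15) = 49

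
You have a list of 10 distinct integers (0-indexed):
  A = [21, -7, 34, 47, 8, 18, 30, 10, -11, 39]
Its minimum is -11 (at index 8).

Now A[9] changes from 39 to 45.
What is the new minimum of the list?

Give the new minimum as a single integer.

Old min = -11 (at index 8)
Change: A[9] 39 -> 45
Changed element was NOT the old min.
  New min = min(old_min, new_val) = min(-11, 45) = -11

Answer: -11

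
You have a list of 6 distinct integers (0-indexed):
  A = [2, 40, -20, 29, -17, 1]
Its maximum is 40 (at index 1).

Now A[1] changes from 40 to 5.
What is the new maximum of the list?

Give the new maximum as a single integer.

Old max = 40 (at index 1)
Change: A[1] 40 -> 5
Changed element WAS the max -> may need rescan.
  Max of remaining elements: 29
  New max = max(5, 29) = 29

Answer: 29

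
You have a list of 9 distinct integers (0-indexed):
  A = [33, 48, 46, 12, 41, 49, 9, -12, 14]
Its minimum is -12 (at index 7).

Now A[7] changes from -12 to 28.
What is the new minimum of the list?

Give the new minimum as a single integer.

Answer: 9

Derivation:
Old min = -12 (at index 7)
Change: A[7] -12 -> 28
Changed element WAS the min. Need to check: is 28 still <= all others?
  Min of remaining elements: 9
  New min = min(28, 9) = 9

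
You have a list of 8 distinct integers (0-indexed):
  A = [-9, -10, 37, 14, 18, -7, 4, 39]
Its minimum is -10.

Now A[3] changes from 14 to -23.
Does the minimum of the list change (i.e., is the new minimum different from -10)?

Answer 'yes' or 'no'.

Old min = -10
Change: A[3] 14 -> -23
Changed element was NOT the min; min changes only if -23 < -10.
New min = -23; changed? yes

Answer: yes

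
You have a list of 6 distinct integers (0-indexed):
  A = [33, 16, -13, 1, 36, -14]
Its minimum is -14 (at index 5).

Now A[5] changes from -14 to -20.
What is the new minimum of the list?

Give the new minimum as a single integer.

Answer: -20

Derivation:
Old min = -14 (at index 5)
Change: A[5] -14 -> -20
Changed element WAS the min. Need to check: is -20 still <= all others?
  Min of remaining elements: -13
  New min = min(-20, -13) = -20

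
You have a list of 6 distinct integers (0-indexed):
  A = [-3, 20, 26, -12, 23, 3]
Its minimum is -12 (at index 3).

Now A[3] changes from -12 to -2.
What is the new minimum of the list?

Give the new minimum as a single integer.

Answer: -3

Derivation:
Old min = -12 (at index 3)
Change: A[3] -12 -> -2
Changed element WAS the min. Need to check: is -2 still <= all others?
  Min of remaining elements: -3
  New min = min(-2, -3) = -3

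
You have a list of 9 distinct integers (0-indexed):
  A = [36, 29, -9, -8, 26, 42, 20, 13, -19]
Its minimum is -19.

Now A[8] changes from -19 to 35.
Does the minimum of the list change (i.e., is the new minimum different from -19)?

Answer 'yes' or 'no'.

Old min = -19
Change: A[8] -19 -> 35
Changed element was the min; new min must be rechecked.
New min = -9; changed? yes

Answer: yes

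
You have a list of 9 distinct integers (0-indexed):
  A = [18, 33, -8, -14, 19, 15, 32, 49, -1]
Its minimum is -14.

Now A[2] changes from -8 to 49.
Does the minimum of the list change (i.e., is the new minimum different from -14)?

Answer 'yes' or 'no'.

Old min = -14
Change: A[2] -8 -> 49
Changed element was NOT the min; min changes only if 49 < -14.
New min = -14; changed? no

Answer: no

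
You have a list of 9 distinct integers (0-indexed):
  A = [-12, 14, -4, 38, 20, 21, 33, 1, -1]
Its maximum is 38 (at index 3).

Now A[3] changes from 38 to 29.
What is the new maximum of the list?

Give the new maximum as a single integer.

Old max = 38 (at index 3)
Change: A[3] 38 -> 29
Changed element WAS the max -> may need rescan.
  Max of remaining elements: 33
  New max = max(29, 33) = 33

Answer: 33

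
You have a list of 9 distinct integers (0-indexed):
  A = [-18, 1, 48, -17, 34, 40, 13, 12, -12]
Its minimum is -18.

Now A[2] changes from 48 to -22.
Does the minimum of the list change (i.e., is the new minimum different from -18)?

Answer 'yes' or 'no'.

Answer: yes

Derivation:
Old min = -18
Change: A[2] 48 -> -22
Changed element was NOT the min; min changes only if -22 < -18.
New min = -22; changed? yes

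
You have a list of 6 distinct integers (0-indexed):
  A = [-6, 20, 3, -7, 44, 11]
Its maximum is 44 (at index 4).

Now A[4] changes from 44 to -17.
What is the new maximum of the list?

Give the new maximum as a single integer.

Old max = 44 (at index 4)
Change: A[4] 44 -> -17
Changed element WAS the max -> may need rescan.
  Max of remaining elements: 20
  New max = max(-17, 20) = 20

Answer: 20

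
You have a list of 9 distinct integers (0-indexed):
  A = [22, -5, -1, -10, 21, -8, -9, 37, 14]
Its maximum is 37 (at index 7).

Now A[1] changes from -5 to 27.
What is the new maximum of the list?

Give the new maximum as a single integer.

Old max = 37 (at index 7)
Change: A[1] -5 -> 27
Changed element was NOT the old max.
  New max = max(old_max, new_val) = max(37, 27) = 37

Answer: 37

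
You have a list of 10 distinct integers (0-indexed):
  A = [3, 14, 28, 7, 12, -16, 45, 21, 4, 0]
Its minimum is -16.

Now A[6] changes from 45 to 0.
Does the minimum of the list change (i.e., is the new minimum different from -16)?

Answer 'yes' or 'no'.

Answer: no

Derivation:
Old min = -16
Change: A[6] 45 -> 0
Changed element was NOT the min; min changes only if 0 < -16.
New min = -16; changed? no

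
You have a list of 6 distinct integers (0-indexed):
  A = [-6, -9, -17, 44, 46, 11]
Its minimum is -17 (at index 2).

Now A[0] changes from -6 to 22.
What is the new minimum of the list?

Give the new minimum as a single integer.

Answer: -17

Derivation:
Old min = -17 (at index 2)
Change: A[0] -6 -> 22
Changed element was NOT the old min.
  New min = min(old_min, new_val) = min(-17, 22) = -17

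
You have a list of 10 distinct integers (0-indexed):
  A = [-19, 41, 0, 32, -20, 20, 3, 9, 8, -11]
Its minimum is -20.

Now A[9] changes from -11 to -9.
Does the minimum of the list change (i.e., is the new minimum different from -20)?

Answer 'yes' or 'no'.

Old min = -20
Change: A[9] -11 -> -9
Changed element was NOT the min; min changes only if -9 < -20.
New min = -20; changed? no

Answer: no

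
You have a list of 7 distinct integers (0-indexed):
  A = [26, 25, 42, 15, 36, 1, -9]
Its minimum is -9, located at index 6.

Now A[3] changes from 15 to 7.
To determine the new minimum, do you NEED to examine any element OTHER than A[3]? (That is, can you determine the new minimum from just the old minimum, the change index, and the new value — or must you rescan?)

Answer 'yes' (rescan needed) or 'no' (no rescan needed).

Answer: no

Derivation:
Old min = -9 at index 6
Change at index 3: 15 -> 7
Index 3 was NOT the min. New min = min(-9, 7). No rescan of other elements needed.
Needs rescan: no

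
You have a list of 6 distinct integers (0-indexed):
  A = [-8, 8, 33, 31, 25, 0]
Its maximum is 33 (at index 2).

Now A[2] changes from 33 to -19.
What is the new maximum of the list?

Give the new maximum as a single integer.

Answer: 31

Derivation:
Old max = 33 (at index 2)
Change: A[2] 33 -> -19
Changed element WAS the max -> may need rescan.
  Max of remaining elements: 31
  New max = max(-19, 31) = 31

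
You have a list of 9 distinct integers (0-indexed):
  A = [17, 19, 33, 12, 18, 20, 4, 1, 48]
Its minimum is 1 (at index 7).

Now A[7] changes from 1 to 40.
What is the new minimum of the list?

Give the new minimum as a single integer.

Answer: 4

Derivation:
Old min = 1 (at index 7)
Change: A[7] 1 -> 40
Changed element WAS the min. Need to check: is 40 still <= all others?
  Min of remaining elements: 4
  New min = min(40, 4) = 4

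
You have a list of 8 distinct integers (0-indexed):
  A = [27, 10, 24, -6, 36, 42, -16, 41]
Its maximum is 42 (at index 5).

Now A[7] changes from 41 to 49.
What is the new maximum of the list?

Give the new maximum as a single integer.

Answer: 49

Derivation:
Old max = 42 (at index 5)
Change: A[7] 41 -> 49
Changed element was NOT the old max.
  New max = max(old_max, new_val) = max(42, 49) = 49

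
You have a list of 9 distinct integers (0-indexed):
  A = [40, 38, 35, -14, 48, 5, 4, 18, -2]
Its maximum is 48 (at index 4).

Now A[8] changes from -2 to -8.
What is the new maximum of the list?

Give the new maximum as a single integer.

Old max = 48 (at index 4)
Change: A[8] -2 -> -8
Changed element was NOT the old max.
  New max = max(old_max, new_val) = max(48, -8) = 48

Answer: 48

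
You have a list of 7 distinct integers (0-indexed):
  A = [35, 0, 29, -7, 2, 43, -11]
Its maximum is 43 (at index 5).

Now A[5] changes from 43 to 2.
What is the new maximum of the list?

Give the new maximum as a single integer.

Answer: 35

Derivation:
Old max = 43 (at index 5)
Change: A[5] 43 -> 2
Changed element WAS the max -> may need rescan.
  Max of remaining elements: 35
  New max = max(2, 35) = 35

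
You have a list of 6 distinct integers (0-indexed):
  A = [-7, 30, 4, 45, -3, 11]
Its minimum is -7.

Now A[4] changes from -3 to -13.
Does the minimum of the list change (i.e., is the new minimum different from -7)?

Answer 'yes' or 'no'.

Old min = -7
Change: A[4] -3 -> -13
Changed element was NOT the min; min changes only if -13 < -7.
New min = -13; changed? yes

Answer: yes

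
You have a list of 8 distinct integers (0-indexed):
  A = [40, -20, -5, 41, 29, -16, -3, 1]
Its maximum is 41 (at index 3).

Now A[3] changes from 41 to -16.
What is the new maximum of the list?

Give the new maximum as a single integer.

Answer: 40

Derivation:
Old max = 41 (at index 3)
Change: A[3] 41 -> -16
Changed element WAS the max -> may need rescan.
  Max of remaining elements: 40
  New max = max(-16, 40) = 40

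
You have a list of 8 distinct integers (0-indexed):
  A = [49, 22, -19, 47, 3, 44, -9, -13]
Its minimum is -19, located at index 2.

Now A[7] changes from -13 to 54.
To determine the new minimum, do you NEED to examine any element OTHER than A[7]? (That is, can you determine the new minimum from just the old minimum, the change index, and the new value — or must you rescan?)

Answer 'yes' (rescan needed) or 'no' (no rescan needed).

Old min = -19 at index 2
Change at index 7: -13 -> 54
Index 7 was NOT the min. New min = min(-19, 54). No rescan of other elements needed.
Needs rescan: no

Answer: no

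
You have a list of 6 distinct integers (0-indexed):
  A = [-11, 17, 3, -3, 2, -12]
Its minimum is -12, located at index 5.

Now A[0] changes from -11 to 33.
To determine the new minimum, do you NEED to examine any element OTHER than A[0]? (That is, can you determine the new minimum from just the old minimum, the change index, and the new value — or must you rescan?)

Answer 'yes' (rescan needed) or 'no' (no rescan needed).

Old min = -12 at index 5
Change at index 0: -11 -> 33
Index 0 was NOT the min. New min = min(-12, 33). No rescan of other elements needed.
Needs rescan: no

Answer: no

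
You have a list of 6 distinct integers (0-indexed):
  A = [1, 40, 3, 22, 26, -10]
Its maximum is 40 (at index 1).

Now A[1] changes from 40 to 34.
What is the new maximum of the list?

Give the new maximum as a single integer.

Answer: 34

Derivation:
Old max = 40 (at index 1)
Change: A[1] 40 -> 34
Changed element WAS the max -> may need rescan.
  Max of remaining elements: 26
  New max = max(34, 26) = 34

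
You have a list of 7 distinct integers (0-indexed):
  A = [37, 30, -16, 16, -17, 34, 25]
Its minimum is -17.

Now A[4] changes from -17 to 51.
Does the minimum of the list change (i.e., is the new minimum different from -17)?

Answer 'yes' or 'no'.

Old min = -17
Change: A[4] -17 -> 51
Changed element was the min; new min must be rechecked.
New min = -16; changed? yes

Answer: yes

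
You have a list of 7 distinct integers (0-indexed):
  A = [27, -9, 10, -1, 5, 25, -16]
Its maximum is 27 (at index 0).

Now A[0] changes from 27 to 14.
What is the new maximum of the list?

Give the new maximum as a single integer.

Old max = 27 (at index 0)
Change: A[0] 27 -> 14
Changed element WAS the max -> may need rescan.
  Max of remaining elements: 25
  New max = max(14, 25) = 25

Answer: 25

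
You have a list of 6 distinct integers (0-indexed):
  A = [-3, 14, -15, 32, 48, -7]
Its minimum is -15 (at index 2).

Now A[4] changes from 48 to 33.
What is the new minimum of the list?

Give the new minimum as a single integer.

Answer: -15

Derivation:
Old min = -15 (at index 2)
Change: A[4] 48 -> 33
Changed element was NOT the old min.
  New min = min(old_min, new_val) = min(-15, 33) = -15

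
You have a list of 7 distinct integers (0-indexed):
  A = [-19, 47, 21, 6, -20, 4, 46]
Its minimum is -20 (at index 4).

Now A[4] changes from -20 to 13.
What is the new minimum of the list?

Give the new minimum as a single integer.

Old min = -20 (at index 4)
Change: A[4] -20 -> 13
Changed element WAS the min. Need to check: is 13 still <= all others?
  Min of remaining elements: -19
  New min = min(13, -19) = -19

Answer: -19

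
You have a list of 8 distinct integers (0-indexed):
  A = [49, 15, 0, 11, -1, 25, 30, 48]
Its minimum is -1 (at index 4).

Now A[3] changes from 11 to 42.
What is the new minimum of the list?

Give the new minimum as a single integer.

Answer: -1

Derivation:
Old min = -1 (at index 4)
Change: A[3] 11 -> 42
Changed element was NOT the old min.
  New min = min(old_min, new_val) = min(-1, 42) = -1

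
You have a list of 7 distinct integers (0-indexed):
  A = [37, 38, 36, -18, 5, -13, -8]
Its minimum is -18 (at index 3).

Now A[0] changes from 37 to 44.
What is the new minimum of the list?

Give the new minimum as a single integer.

Answer: -18

Derivation:
Old min = -18 (at index 3)
Change: A[0] 37 -> 44
Changed element was NOT the old min.
  New min = min(old_min, new_val) = min(-18, 44) = -18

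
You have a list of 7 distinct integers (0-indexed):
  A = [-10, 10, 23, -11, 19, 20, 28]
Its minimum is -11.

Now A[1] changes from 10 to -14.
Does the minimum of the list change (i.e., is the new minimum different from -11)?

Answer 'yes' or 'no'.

Old min = -11
Change: A[1] 10 -> -14
Changed element was NOT the min; min changes only if -14 < -11.
New min = -14; changed? yes

Answer: yes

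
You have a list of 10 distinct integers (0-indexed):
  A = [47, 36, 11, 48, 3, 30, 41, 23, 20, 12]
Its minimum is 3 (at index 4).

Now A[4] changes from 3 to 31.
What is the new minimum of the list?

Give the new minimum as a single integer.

Answer: 11

Derivation:
Old min = 3 (at index 4)
Change: A[4] 3 -> 31
Changed element WAS the min. Need to check: is 31 still <= all others?
  Min of remaining elements: 11
  New min = min(31, 11) = 11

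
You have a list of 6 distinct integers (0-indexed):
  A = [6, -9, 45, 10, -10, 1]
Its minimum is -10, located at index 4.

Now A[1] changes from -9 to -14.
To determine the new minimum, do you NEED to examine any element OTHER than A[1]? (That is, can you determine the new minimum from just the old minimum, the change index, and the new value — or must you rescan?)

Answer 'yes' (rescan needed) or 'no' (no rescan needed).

Old min = -10 at index 4
Change at index 1: -9 -> -14
Index 1 was NOT the min. New min = min(-10, -14). No rescan of other elements needed.
Needs rescan: no

Answer: no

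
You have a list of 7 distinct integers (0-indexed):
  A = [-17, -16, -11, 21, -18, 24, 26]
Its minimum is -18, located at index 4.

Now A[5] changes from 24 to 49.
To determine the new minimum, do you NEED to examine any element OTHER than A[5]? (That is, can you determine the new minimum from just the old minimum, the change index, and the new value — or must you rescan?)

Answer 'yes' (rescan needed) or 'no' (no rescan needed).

Old min = -18 at index 4
Change at index 5: 24 -> 49
Index 5 was NOT the min. New min = min(-18, 49). No rescan of other elements needed.
Needs rescan: no

Answer: no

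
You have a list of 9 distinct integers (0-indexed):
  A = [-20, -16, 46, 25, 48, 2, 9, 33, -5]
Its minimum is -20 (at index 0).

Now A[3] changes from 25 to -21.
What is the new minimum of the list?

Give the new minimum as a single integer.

Old min = -20 (at index 0)
Change: A[3] 25 -> -21
Changed element was NOT the old min.
  New min = min(old_min, new_val) = min(-20, -21) = -21

Answer: -21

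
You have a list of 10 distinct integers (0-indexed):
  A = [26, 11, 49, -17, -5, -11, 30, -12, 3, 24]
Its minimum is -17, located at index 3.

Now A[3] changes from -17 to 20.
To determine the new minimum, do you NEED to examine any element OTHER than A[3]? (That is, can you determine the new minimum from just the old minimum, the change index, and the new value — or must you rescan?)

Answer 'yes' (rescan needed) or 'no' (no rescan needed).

Answer: yes

Derivation:
Old min = -17 at index 3
Change at index 3: -17 -> 20
Index 3 WAS the min and new value 20 > old min -17. Must rescan other elements to find the new min.
Needs rescan: yes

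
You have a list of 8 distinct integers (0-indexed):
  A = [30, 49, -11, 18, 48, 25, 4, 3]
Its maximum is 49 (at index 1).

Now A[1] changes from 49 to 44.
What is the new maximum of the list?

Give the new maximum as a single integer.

Answer: 48

Derivation:
Old max = 49 (at index 1)
Change: A[1] 49 -> 44
Changed element WAS the max -> may need rescan.
  Max of remaining elements: 48
  New max = max(44, 48) = 48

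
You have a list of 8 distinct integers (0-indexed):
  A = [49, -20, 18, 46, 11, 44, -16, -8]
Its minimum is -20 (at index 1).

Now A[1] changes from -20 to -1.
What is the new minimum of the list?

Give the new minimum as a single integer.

Answer: -16

Derivation:
Old min = -20 (at index 1)
Change: A[1] -20 -> -1
Changed element WAS the min. Need to check: is -1 still <= all others?
  Min of remaining elements: -16
  New min = min(-1, -16) = -16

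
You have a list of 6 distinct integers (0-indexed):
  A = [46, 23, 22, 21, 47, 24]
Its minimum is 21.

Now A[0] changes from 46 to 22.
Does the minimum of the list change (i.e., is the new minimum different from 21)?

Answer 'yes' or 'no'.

Answer: no

Derivation:
Old min = 21
Change: A[0] 46 -> 22
Changed element was NOT the min; min changes only if 22 < 21.
New min = 21; changed? no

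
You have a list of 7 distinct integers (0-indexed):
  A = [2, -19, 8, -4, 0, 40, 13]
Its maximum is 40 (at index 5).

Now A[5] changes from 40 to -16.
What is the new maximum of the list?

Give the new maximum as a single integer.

Old max = 40 (at index 5)
Change: A[5] 40 -> -16
Changed element WAS the max -> may need rescan.
  Max of remaining elements: 13
  New max = max(-16, 13) = 13

Answer: 13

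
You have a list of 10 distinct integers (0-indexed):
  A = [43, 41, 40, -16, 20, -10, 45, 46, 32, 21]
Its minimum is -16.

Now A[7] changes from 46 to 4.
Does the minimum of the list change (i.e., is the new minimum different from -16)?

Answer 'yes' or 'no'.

Answer: no

Derivation:
Old min = -16
Change: A[7] 46 -> 4
Changed element was NOT the min; min changes only if 4 < -16.
New min = -16; changed? no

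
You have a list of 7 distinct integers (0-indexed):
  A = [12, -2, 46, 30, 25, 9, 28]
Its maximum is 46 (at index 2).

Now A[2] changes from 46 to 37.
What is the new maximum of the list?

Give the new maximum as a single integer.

Old max = 46 (at index 2)
Change: A[2] 46 -> 37
Changed element WAS the max -> may need rescan.
  Max of remaining elements: 30
  New max = max(37, 30) = 37

Answer: 37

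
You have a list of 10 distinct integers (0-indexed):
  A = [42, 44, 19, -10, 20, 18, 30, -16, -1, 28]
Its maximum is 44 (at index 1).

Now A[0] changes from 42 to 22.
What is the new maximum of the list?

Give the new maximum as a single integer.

Answer: 44

Derivation:
Old max = 44 (at index 1)
Change: A[0] 42 -> 22
Changed element was NOT the old max.
  New max = max(old_max, new_val) = max(44, 22) = 44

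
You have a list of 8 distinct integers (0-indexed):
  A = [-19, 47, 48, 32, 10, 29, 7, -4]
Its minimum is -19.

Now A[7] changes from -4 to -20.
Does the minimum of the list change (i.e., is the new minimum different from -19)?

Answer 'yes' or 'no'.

Old min = -19
Change: A[7] -4 -> -20
Changed element was NOT the min; min changes only if -20 < -19.
New min = -20; changed? yes

Answer: yes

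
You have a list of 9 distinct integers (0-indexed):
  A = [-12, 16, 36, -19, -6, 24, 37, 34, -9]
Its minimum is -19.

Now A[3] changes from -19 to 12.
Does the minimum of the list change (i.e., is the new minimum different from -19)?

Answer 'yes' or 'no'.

Old min = -19
Change: A[3] -19 -> 12
Changed element was the min; new min must be rechecked.
New min = -12; changed? yes

Answer: yes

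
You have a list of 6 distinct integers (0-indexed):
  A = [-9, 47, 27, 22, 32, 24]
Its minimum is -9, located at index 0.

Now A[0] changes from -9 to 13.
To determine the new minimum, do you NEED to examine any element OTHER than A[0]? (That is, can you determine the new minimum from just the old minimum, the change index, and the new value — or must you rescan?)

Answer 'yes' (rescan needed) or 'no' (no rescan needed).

Old min = -9 at index 0
Change at index 0: -9 -> 13
Index 0 WAS the min and new value 13 > old min -9. Must rescan other elements to find the new min.
Needs rescan: yes

Answer: yes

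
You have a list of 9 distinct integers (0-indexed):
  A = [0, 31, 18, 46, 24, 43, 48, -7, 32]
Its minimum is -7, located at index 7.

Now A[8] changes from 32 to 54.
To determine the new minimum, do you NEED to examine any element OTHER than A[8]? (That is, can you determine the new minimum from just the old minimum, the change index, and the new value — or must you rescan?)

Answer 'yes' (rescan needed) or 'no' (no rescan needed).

Old min = -7 at index 7
Change at index 8: 32 -> 54
Index 8 was NOT the min. New min = min(-7, 54). No rescan of other elements needed.
Needs rescan: no

Answer: no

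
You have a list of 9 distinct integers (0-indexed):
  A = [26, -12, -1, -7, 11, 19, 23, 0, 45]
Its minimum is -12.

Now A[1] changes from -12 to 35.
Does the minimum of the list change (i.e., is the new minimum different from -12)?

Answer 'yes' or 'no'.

Answer: yes

Derivation:
Old min = -12
Change: A[1] -12 -> 35
Changed element was the min; new min must be rechecked.
New min = -7; changed? yes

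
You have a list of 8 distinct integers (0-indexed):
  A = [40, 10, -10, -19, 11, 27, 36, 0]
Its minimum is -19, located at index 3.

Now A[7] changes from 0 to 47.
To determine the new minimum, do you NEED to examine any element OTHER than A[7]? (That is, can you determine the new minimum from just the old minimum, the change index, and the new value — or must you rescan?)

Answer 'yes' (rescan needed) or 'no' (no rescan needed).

Answer: no

Derivation:
Old min = -19 at index 3
Change at index 7: 0 -> 47
Index 7 was NOT the min. New min = min(-19, 47). No rescan of other elements needed.
Needs rescan: no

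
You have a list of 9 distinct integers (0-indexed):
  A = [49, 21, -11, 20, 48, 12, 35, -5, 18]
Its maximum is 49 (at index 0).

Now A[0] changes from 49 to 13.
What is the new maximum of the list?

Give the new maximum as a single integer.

Old max = 49 (at index 0)
Change: A[0] 49 -> 13
Changed element WAS the max -> may need rescan.
  Max of remaining elements: 48
  New max = max(13, 48) = 48

Answer: 48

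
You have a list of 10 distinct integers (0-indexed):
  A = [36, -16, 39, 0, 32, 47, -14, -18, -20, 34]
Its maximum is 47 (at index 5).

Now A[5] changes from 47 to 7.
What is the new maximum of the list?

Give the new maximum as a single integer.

Old max = 47 (at index 5)
Change: A[5] 47 -> 7
Changed element WAS the max -> may need rescan.
  Max of remaining elements: 39
  New max = max(7, 39) = 39

Answer: 39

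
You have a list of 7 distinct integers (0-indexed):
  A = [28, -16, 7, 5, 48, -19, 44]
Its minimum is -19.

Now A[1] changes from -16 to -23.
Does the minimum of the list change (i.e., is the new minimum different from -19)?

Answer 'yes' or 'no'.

Answer: yes

Derivation:
Old min = -19
Change: A[1] -16 -> -23
Changed element was NOT the min; min changes only if -23 < -19.
New min = -23; changed? yes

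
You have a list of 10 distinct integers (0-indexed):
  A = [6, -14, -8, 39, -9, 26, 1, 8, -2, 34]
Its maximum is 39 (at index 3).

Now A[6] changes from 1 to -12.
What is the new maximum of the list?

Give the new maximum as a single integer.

Answer: 39

Derivation:
Old max = 39 (at index 3)
Change: A[6] 1 -> -12
Changed element was NOT the old max.
  New max = max(old_max, new_val) = max(39, -12) = 39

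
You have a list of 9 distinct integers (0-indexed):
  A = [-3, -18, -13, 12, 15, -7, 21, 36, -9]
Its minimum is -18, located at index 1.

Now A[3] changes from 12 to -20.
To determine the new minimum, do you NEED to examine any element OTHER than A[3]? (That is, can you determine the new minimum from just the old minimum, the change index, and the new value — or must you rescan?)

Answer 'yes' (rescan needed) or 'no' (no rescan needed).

Old min = -18 at index 1
Change at index 3: 12 -> -20
Index 3 was NOT the min. New min = min(-18, -20). No rescan of other elements needed.
Needs rescan: no

Answer: no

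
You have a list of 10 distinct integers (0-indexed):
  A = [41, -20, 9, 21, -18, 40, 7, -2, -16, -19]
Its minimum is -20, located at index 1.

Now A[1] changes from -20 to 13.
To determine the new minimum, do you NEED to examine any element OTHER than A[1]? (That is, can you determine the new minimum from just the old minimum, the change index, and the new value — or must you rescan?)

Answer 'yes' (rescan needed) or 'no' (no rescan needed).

Answer: yes

Derivation:
Old min = -20 at index 1
Change at index 1: -20 -> 13
Index 1 WAS the min and new value 13 > old min -20. Must rescan other elements to find the new min.
Needs rescan: yes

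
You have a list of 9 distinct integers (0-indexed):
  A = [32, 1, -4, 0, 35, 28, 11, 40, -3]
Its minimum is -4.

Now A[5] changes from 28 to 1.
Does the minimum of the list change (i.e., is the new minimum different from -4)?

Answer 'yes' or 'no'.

Answer: no

Derivation:
Old min = -4
Change: A[5] 28 -> 1
Changed element was NOT the min; min changes only if 1 < -4.
New min = -4; changed? no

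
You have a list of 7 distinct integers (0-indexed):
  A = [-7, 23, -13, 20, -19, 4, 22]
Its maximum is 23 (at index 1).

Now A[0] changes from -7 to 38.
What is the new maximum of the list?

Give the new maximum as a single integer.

Answer: 38

Derivation:
Old max = 23 (at index 1)
Change: A[0] -7 -> 38
Changed element was NOT the old max.
  New max = max(old_max, new_val) = max(23, 38) = 38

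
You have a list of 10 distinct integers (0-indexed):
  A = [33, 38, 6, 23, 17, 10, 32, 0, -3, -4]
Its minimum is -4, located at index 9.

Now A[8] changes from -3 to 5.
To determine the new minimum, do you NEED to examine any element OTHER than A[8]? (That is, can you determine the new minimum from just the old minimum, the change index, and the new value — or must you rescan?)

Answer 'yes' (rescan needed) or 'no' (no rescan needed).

Old min = -4 at index 9
Change at index 8: -3 -> 5
Index 8 was NOT the min. New min = min(-4, 5). No rescan of other elements needed.
Needs rescan: no

Answer: no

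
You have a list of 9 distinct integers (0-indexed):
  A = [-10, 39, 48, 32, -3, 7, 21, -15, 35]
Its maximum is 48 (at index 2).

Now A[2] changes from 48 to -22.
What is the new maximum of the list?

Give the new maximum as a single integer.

Answer: 39

Derivation:
Old max = 48 (at index 2)
Change: A[2] 48 -> -22
Changed element WAS the max -> may need rescan.
  Max of remaining elements: 39
  New max = max(-22, 39) = 39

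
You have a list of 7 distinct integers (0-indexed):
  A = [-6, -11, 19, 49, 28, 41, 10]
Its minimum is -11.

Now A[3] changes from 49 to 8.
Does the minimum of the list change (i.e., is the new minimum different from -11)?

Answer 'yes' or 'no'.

Answer: no

Derivation:
Old min = -11
Change: A[3] 49 -> 8
Changed element was NOT the min; min changes only if 8 < -11.
New min = -11; changed? no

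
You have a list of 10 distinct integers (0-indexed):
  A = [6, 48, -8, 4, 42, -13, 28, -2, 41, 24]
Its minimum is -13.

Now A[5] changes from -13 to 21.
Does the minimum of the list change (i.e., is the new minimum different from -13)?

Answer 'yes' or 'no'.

Old min = -13
Change: A[5] -13 -> 21
Changed element was the min; new min must be rechecked.
New min = -8; changed? yes

Answer: yes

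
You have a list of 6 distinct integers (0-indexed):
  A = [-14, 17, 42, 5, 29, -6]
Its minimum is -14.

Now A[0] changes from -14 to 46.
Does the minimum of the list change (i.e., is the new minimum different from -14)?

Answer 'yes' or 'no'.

Answer: yes

Derivation:
Old min = -14
Change: A[0] -14 -> 46
Changed element was the min; new min must be rechecked.
New min = -6; changed? yes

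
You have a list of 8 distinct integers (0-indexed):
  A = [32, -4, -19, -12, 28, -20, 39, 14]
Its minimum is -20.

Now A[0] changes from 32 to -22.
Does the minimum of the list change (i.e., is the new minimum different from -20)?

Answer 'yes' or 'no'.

Answer: yes

Derivation:
Old min = -20
Change: A[0] 32 -> -22
Changed element was NOT the min; min changes only if -22 < -20.
New min = -22; changed? yes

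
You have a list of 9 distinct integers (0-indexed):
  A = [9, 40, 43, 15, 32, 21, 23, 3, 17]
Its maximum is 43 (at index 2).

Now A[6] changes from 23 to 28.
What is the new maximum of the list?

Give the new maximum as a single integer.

Answer: 43

Derivation:
Old max = 43 (at index 2)
Change: A[6] 23 -> 28
Changed element was NOT the old max.
  New max = max(old_max, new_val) = max(43, 28) = 43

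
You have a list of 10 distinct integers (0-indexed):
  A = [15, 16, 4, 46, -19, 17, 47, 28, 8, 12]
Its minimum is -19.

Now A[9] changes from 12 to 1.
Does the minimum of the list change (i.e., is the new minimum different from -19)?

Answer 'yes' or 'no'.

Old min = -19
Change: A[9] 12 -> 1
Changed element was NOT the min; min changes only if 1 < -19.
New min = -19; changed? no

Answer: no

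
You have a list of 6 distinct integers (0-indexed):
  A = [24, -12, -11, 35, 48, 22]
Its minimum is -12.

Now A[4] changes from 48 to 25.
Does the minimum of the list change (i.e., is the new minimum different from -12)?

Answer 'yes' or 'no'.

Answer: no

Derivation:
Old min = -12
Change: A[4] 48 -> 25
Changed element was NOT the min; min changes only if 25 < -12.
New min = -12; changed? no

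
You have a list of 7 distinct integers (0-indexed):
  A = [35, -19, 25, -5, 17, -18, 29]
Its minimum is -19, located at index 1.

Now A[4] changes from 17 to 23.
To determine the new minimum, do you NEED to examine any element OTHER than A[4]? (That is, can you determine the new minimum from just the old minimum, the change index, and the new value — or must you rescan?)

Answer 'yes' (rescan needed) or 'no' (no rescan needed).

Answer: no

Derivation:
Old min = -19 at index 1
Change at index 4: 17 -> 23
Index 4 was NOT the min. New min = min(-19, 23). No rescan of other elements needed.
Needs rescan: no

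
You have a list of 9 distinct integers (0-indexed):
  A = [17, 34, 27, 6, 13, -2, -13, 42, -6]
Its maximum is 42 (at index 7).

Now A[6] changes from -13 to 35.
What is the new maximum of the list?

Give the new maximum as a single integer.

Answer: 42

Derivation:
Old max = 42 (at index 7)
Change: A[6] -13 -> 35
Changed element was NOT the old max.
  New max = max(old_max, new_val) = max(42, 35) = 42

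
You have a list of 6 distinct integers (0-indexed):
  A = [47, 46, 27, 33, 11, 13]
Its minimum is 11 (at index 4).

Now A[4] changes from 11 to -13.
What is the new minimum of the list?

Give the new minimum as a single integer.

Answer: -13

Derivation:
Old min = 11 (at index 4)
Change: A[4] 11 -> -13
Changed element WAS the min. Need to check: is -13 still <= all others?
  Min of remaining elements: 13
  New min = min(-13, 13) = -13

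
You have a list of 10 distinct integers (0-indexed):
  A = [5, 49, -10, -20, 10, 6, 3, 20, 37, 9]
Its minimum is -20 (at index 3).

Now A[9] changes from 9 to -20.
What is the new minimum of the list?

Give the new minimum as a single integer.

Old min = -20 (at index 3)
Change: A[9] 9 -> -20
Changed element was NOT the old min.
  New min = min(old_min, new_val) = min(-20, -20) = -20

Answer: -20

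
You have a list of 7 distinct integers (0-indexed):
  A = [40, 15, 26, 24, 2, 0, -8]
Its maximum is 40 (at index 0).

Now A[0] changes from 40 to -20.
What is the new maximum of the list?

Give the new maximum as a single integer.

Answer: 26

Derivation:
Old max = 40 (at index 0)
Change: A[0] 40 -> -20
Changed element WAS the max -> may need rescan.
  Max of remaining elements: 26
  New max = max(-20, 26) = 26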